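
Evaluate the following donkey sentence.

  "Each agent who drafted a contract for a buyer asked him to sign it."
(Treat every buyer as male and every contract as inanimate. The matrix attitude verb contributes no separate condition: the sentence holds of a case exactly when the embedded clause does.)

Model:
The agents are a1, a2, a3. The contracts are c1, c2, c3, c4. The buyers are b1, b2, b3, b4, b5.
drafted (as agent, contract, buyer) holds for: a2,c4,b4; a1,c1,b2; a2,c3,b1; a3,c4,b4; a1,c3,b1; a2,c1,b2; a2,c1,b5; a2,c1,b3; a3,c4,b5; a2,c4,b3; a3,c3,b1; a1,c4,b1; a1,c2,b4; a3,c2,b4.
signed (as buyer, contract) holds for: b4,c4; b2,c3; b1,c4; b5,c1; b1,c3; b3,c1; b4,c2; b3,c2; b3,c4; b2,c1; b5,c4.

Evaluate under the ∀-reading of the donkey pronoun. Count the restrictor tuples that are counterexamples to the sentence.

"him" takes "a buyer" as antecedent and "it" takes "a contract"; both are donkey pronouns co-varying with the restrictor.
Strong reading: for every (a,c,b) with drafted(a,c,b), signed(b,c).
Restrictor triples: (a1,c1,b2)→signed(b2,c1) ✓  (a1,c2,b4)→signed(b4,c2) ✓  (a1,c3,b1)→signed(b1,c3) ✓  (a1,c4,b1)→signed(b1,c4) ✓  (a2,c1,b2)→signed(b2,c1) ✓  (a2,c1,b3)→signed(b3,c1) ✓  (a2,c1,b5)→signed(b5,c1) ✓  (a2,c3,b1)→signed(b1,c3) ✓  (a2,c4,b3)→signed(b3,c4) ✓  (a2,c4,b4)→signed(b4,c4) ✓  (a3,c2,b4)→signed(b4,c2) ✓  (a3,c3,b1)→signed(b1,c3) ✓  (a3,c4,b4)→signed(b4,c4) ✓  (a3,c4,b5)→signed(b5,c4) ✓
Counterexamples (restrictor triples failing the scope): 0.

0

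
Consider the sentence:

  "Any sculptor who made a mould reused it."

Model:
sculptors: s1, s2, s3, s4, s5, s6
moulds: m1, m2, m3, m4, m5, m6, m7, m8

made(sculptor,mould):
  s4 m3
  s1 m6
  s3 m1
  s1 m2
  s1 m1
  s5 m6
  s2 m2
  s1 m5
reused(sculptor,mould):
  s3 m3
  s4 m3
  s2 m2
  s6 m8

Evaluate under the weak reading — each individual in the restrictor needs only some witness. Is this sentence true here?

"it" takes "a mould" as antecedent — a donkey pronoun bound across the clause boundary.
Weak reading: every sculptor s with some made-mould has at least one made-mould m such that reused(s,m).
Per sculptor: s1:✗  s2:✓  s3:✗  s4:✓  s5:✗
s1 has no witness among its made-moulds.

False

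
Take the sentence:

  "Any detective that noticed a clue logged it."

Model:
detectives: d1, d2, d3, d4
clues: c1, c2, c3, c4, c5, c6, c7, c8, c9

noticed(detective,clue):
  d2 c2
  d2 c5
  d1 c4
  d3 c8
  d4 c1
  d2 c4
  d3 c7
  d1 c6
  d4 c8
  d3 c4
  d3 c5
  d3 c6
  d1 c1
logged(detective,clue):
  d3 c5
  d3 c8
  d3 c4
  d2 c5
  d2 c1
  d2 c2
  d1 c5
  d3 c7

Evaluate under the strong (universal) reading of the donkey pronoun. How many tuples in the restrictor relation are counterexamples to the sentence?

"it" takes "a clue" as antecedent — a donkey pronoun bound across the clause boundary.
Strong reading: for every (d,c) with noticed(d,c), logged(d,c).
Restrictor pairs: (d1,c1) ✗  (d1,c4) ✗  (d1,c6) ✗  (d2,c2) ✓  (d2,c4) ✗  (d2,c5) ✓  (d3,c4) ✓  (d3,c5) ✓  (d3,c6) ✗  (d3,c7) ✓  (d3,c8) ✓  (d4,c1) ✗  (d4,c8) ✗
Counterexamples (restrictor pairs failing the scope): 7.

7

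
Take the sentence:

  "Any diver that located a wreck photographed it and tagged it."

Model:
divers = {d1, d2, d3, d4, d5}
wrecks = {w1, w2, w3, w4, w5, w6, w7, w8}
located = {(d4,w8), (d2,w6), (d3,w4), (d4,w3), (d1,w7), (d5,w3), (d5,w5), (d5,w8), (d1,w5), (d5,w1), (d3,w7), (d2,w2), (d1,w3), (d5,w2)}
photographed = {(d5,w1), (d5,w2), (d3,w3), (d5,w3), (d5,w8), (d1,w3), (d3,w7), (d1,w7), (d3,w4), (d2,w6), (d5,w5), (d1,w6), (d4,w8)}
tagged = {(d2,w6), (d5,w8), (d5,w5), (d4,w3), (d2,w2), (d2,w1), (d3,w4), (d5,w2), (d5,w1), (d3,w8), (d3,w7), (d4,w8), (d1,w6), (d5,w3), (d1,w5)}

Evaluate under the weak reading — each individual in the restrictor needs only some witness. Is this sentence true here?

"it" takes "a wreck" as antecedent — a donkey pronoun bound across the clause boundary.
Weak reading: every diver d with some located-wreck has at least one located-wreck w such that photographed(d,w) ∧ tagged(d,w).
Per diver: d1:✗  d2:✓  d3:✓  d4:✓  d5:✓
d1 has no witness among its located-wrecks.

False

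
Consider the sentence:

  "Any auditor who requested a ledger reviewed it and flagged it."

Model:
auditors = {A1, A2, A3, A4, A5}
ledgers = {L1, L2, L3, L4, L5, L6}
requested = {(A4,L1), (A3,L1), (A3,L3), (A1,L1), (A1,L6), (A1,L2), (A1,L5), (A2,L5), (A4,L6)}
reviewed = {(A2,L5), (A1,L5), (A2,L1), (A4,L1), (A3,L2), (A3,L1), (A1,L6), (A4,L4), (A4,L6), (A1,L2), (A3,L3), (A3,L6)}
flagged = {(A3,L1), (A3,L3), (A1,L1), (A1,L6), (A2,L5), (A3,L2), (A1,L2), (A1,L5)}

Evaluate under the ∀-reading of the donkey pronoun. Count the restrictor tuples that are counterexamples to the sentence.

"it" takes "a ledger" as antecedent — a donkey pronoun bound across the clause boundary.
Strong reading: for every (a,l) with requested(a,l), reviewed(a,l) ∧ flagged(a,l).
Restrictor pairs: (A1,L1) ✗  (A1,L2) ✓  (A1,L5) ✓  (A1,L6) ✓  (A2,L5) ✓  (A3,L1) ✓  (A3,L3) ✓  (A4,L1) ✗  (A4,L6) ✗
Counterexamples (restrictor pairs failing the scope): 3.

3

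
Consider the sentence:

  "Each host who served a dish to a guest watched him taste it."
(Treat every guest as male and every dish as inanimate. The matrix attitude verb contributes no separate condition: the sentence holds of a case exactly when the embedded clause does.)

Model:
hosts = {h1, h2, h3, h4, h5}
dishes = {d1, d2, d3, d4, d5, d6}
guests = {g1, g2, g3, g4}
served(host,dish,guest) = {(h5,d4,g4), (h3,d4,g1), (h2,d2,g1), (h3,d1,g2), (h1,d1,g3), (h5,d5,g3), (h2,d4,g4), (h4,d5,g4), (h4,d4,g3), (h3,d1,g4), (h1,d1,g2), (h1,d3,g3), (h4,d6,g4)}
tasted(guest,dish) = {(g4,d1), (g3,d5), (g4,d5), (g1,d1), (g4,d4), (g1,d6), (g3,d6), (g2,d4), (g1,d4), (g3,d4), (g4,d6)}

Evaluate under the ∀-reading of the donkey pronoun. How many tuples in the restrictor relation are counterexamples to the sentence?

"him" takes "a guest" as antecedent and "it" takes "a dish"; both are donkey pronouns co-varying with the restrictor.
Strong reading: for every (h,d,g) with served(h,d,g), tasted(g,d).
Restrictor triples: (h1,d1,g2)→tasted(g2,d1) ✗  (h1,d1,g3)→tasted(g3,d1) ✗  (h1,d3,g3)→tasted(g3,d3) ✗  (h2,d2,g1)→tasted(g1,d2) ✗  (h2,d4,g4)→tasted(g4,d4) ✓  (h3,d1,g2)→tasted(g2,d1) ✗  (h3,d1,g4)→tasted(g4,d1) ✓  (h3,d4,g1)→tasted(g1,d4) ✓  (h4,d4,g3)→tasted(g3,d4) ✓  (h4,d5,g4)→tasted(g4,d5) ✓  (h4,d6,g4)→tasted(g4,d6) ✓  (h5,d4,g4)→tasted(g4,d4) ✓  (h5,d5,g3)→tasted(g3,d5) ✓
Counterexamples (restrictor triples failing the scope): 5.

5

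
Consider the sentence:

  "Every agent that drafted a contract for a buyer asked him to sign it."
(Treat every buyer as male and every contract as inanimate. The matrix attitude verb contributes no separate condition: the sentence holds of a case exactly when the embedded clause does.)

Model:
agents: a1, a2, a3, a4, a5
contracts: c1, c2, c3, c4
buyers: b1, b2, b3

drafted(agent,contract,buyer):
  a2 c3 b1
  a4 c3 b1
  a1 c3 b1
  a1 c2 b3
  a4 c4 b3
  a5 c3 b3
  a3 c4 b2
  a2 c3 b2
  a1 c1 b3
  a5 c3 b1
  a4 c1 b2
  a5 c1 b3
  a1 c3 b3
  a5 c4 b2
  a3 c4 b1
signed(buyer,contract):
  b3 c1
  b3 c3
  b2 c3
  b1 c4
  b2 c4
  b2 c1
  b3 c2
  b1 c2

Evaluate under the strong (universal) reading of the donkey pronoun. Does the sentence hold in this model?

"him" takes "a buyer" as antecedent and "it" takes "a contract"; both are donkey pronouns co-varying with the restrictor.
Strong reading: for every (a,c,b) with drafted(a,c,b), signed(b,c).
Restrictor triples: (a1,c1,b3)→signed(b3,c1) ✓  (a1,c2,b3)→signed(b3,c2) ✓  (a1,c3,b1)→signed(b1,c3) ✗  (a1,c3,b3)→signed(b3,c3) ✓  (a2,c3,b1)→signed(b1,c3) ✗  (a2,c3,b2)→signed(b2,c3) ✓  (a3,c4,b1)→signed(b1,c4) ✓  (a3,c4,b2)→signed(b2,c4) ✓  (a4,c1,b2)→signed(b2,c1) ✓  (a4,c3,b1)→signed(b1,c3) ✗  (a4,c4,b3)→signed(b3,c4) ✗  (a5,c1,b3)→signed(b3,c1) ✓  (a5,c3,b1)→signed(b1,c3) ✗  (a5,c3,b3)→signed(b3,c3) ✓  (a5,c4,b2)→signed(b2,c4) ✓
Counterexample: (a1,c3,b1) — signed(b1,c3) does not hold.

False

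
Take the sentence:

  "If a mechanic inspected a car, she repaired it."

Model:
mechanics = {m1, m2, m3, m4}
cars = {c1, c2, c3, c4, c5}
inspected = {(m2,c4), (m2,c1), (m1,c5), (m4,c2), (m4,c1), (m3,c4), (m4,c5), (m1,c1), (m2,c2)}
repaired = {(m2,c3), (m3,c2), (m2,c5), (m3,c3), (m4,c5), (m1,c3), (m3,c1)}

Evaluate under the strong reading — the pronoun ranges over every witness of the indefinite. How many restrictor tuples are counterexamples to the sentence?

"it" takes "a car" as antecedent — a donkey pronoun bound across the clause boundary.
Strong reading: for every (m,c) with inspected(m,c), repaired(m,c).
Restrictor pairs: (m1,c1) ✗  (m1,c5) ✗  (m2,c1) ✗  (m2,c2) ✗  (m2,c4) ✗  (m3,c4) ✗  (m4,c1) ✗  (m4,c2) ✗  (m4,c5) ✓
Counterexamples (restrictor pairs failing the scope): 8.

8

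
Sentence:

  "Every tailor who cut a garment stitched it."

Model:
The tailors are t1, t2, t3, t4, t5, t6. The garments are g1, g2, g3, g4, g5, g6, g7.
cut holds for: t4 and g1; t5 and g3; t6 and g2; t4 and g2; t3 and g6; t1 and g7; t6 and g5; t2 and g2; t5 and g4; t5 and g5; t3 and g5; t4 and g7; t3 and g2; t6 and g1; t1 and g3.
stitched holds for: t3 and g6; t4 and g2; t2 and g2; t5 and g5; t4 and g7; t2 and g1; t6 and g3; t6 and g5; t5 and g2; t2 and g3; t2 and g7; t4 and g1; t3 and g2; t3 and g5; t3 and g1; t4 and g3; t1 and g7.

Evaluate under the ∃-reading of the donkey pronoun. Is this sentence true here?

"it" takes "a garment" as antecedent — a donkey pronoun bound across the clause boundary.
Weak reading: every tailor t with some cut-garment has at least one cut-garment g such that stitched(t,g).
Per tailor: t1:✓  t2:✓  t3:✓  t4:✓  t5:✓  t6:✓
Every tailor in the restrictor has a witness.

True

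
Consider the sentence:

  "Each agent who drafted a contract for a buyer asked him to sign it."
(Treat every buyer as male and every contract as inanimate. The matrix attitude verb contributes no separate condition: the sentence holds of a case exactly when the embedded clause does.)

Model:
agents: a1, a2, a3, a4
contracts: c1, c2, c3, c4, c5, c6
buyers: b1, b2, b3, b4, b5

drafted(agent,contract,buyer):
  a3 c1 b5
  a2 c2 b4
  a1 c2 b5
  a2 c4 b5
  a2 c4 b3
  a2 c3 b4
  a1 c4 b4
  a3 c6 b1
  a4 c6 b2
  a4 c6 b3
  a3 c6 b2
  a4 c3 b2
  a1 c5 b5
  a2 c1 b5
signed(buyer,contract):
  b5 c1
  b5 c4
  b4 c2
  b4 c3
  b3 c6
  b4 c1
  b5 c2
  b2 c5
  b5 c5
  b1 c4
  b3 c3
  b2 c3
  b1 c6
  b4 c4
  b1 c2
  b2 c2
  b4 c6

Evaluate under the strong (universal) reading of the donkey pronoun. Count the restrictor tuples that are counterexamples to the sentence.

"him" takes "a buyer" as antecedent and "it" takes "a contract"; both are donkey pronouns co-varying with the restrictor.
Strong reading: for every (a,c,b) with drafted(a,c,b), signed(b,c).
Restrictor triples: (a1,c2,b5)→signed(b5,c2) ✓  (a1,c4,b4)→signed(b4,c4) ✓  (a1,c5,b5)→signed(b5,c5) ✓  (a2,c1,b5)→signed(b5,c1) ✓  (a2,c2,b4)→signed(b4,c2) ✓  (a2,c3,b4)→signed(b4,c3) ✓  (a2,c4,b3)→signed(b3,c4) ✗  (a2,c4,b5)→signed(b5,c4) ✓  (a3,c1,b5)→signed(b5,c1) ✓  (a3,c6,b1)→signed(b1,c6) ✓  (a3,c6,b2)→signed(b2,c6) ✗  (a4,c3,b2)→signed(b2,c3) ✓  (a4,c6,b2)→signed(b2,c6) ✗  (a4,c6,b3)→signed(b3,c6) ✓
Counterexamples (restrictor triples failing the scope): 3.

3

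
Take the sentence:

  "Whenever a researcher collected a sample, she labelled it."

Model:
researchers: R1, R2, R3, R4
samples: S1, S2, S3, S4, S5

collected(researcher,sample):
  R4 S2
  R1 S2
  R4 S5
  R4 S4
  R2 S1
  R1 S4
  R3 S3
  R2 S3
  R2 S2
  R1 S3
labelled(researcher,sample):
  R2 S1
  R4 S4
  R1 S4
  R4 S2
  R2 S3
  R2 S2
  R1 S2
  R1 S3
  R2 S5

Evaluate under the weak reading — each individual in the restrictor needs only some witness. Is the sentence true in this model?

False

"it" takes "a sample" as antecedent — a donkey pronoun bound across the clause boundary.
Weak reading: every researcher r with some collected-sample has at least one collected-sample s such that labelled(r,s).
Per researcher: R1:✓  R2:✓  R3:✗  R4:✓
R3 has no witness among its collected-samples.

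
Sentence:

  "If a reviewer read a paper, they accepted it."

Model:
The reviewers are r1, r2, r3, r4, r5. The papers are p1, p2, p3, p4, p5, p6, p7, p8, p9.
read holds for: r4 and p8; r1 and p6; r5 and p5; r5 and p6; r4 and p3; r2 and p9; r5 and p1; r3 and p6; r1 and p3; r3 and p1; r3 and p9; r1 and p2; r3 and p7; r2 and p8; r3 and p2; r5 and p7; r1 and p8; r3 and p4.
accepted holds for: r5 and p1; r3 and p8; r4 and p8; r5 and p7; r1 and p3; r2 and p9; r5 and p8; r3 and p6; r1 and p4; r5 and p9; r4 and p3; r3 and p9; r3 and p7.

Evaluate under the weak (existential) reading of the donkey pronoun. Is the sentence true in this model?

"it" takes "a paper" as antecedent — a donkey pronoun bound across the clause boundary.
Weak reading: every reviewer r with some read-paper has at least one read-paper p such that accepted(r,p).
Per reviewer: r1:✓  r2:✓  r3:✓  r4:✓  r5:✓
Every reviewer in the restrictor has a witness.

True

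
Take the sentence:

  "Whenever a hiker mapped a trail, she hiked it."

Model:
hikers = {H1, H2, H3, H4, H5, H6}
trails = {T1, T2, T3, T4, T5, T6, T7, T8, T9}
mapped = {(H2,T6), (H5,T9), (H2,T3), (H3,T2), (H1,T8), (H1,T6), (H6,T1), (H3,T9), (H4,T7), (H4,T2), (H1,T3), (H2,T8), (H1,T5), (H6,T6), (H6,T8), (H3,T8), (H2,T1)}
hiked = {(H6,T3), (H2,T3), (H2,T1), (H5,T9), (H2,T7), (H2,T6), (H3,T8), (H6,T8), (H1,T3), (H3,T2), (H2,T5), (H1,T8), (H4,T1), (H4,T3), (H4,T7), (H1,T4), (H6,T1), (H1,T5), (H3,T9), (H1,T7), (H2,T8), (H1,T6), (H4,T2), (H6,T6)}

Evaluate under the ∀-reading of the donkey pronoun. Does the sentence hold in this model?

True

"it" takes "a trail" as antecedent — a donkey pronoun bound across the clause boundary.
Strong reading: for every (h,t) with mapped(h,t), hiked(h,t).
Restrictor pairs: (H1,T3) ✓  (H1,T5) ✓  (H1,T6) ✓  (H1,T8) ✓  (H2,T1) ✓  (H2,T3) ✓  (H2,T6) ✓  (H2,T8) ✓  (H3,T2) ✓  (H3,T8) ✓  (H3,T9) ✓  (H4,T2) ✓  (H4,T7) ✓  (H5,T9) ✓  (H6,T1) ✓  (H6,T6) ✓  (H6,T8) ✓
Every restrictor pair satisfies the scope.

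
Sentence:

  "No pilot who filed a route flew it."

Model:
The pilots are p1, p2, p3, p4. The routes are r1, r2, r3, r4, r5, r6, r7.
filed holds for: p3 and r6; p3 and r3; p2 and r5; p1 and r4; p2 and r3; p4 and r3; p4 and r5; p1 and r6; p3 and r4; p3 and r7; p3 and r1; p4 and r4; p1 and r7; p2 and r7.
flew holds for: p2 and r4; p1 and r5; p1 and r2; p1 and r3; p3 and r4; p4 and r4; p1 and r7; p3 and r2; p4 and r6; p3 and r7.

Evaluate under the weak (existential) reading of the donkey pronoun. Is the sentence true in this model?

False

"it" takes "a route" as antecedent — a donkey pronoun bound across the clause boundary.
Truth condition: for no (p,r) with filed(p,r) does flew(p,r) hold.
Restrictor pairs — does the scope hold? (p1,r4):fails  (p1,r6):fails  (p1,r7):holds  (p2,r3):fails  (p2,r5):fails  (p2,r7):fails  (p3,r1):fails  (p3,r3):fails  (p3,r4):holds  (p3,r6):fails  (p3,r7):holds  (p4,r3):fails  (p4,r4):holds  (p4,r5):fails
Scope holds for 4 pair(s), so the sentence is false.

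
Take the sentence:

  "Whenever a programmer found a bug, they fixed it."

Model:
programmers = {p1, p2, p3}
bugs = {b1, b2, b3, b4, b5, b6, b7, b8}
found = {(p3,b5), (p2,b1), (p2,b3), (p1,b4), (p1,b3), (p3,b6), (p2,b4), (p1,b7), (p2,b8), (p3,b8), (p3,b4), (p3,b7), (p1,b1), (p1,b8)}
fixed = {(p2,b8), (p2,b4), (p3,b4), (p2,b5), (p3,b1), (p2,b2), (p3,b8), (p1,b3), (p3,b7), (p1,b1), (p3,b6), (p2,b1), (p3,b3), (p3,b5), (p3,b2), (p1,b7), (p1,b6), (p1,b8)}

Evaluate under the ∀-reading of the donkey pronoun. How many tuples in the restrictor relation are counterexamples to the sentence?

2

"it" takes "a bug" as antecedent — a donkey pronoun bound across the clause boundary.
Strong reading: for every (p,b) with found(p,b), fixed(p,b).
Restrictor pairs: (p1,b1) ✓  (p1,b3) ✓  (p1,b4) ✗  (p1,b7) ✓  (p1,b8) ✓  (p2,b1) ✓  (p2,b3) ✗  (p2,b4) ✓  (p2,b8) ✓  (p3,b4) ✓  (p3,b5) ✓  (p3,b6) ✓  (p3,b7) ✓  (p3,b8) ✓
Counterexamples (restrictor pairs failing the scope): 2.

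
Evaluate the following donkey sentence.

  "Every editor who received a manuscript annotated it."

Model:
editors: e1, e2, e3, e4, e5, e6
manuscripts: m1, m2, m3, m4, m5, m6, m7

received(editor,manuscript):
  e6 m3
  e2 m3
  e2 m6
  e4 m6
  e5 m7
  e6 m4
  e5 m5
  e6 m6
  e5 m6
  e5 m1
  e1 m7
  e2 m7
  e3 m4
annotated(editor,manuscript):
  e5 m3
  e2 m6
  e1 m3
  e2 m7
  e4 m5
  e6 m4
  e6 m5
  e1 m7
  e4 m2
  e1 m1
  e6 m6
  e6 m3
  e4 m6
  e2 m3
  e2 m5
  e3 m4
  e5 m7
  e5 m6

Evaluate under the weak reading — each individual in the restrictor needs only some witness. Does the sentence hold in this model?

True

"it" takes "a manuscript" as antecedent — a donkey pronoun bound across the clause boundary.
Weak reading: every editor e with some received-manuscript has at least one received-manuscript m such that annotated(e,m).
Per editor: e1:✓  e2:✓  e3:✓  e4:✓  e5:✓  e6:✓
Every editor in the restrictor has a witness.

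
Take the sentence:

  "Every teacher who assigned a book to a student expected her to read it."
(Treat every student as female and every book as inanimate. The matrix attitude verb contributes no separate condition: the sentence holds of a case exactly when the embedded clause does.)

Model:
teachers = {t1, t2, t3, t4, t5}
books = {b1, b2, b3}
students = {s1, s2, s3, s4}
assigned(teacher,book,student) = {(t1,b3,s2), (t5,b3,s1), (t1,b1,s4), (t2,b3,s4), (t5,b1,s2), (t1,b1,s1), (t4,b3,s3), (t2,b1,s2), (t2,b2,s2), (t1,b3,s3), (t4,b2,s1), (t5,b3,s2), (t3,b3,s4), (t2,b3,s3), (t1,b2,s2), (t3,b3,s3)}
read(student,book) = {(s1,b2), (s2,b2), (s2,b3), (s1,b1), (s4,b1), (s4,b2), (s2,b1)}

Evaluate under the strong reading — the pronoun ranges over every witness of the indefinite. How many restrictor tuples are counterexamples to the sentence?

"her" takes "a student" as antecedent and "it" takes "a book"; both are donkey pronouns co-varying with the restrictor.
Strong reading: for every (t,b,s) with assigned(t,b,s), read(s,b).
Restrictor triples: (t1,b1,s1)→read(s1,b1) ✓  (t1,b1,s4)→read(s4,b1) ✓  (t1,b2,s2)→read(s2,b2) ✓  (t1,b3,s2)→read(s2,b3) ✓  (t1,b3,s3)→read(s3,b3) ✗  (t2,b1,s2)→read(s2,b1) ✓  (t2,b2,s2)→read(s2,b2) ✓  (t2,b3,s3)→read(s3,b3) ✗  (t2,b3,s4)→read(s4,b3) ✗  (t3,b3,s3)→read(s3,b3) ✗  (t3,b3,s4)→read(s4,b3) ✗  (t4,b2,s1)→read(s1,b2) ✓  (t4,b3,s3)→read(s3,b3) ✗  (t5,b1,s2)→read(s2,b1) ✓  (t5,b3,s1)→read(s1,b3) ✗  (t5,b3,s2)→read(s2,b3) ✓
Counterexamples (restrictor triples failing the scope): 7.

7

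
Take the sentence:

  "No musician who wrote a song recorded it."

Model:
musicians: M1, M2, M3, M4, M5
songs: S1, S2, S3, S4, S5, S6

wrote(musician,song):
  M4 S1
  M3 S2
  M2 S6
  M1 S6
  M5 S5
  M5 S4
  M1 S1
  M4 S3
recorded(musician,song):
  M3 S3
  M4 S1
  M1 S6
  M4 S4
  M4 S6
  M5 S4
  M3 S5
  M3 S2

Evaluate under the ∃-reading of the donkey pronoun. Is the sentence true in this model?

False

"it" takes "a song" as antecedent — a donkey pronoun bound across the clause boundary.
Truth condition: for no (m,s) with wrote(m,s) does recorded(m,s) hold.
Restrictor pairs — does the scope hold? (M1,S1):fails  (M1,S6):holds  (M2,S6):fails  (M3,S2):holds  (M4,S1):holds  (M4,S3):fails  (M5,S4):holds  (M5,S5):fails
Scope holds for 4 pair(s), so the sentence is false.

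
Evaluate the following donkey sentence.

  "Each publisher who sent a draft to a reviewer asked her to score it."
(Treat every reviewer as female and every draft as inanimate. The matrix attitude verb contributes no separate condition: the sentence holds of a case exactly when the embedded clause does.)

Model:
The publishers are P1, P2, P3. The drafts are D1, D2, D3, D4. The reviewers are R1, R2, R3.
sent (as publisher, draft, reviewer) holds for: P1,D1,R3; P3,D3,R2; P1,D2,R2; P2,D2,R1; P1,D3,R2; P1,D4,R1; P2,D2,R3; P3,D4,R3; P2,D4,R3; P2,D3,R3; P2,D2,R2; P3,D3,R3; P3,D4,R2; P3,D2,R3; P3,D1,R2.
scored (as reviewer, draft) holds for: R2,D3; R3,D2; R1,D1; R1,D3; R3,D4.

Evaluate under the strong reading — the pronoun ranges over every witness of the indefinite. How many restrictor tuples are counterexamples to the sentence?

"her" takes "a reviewer" as antecedent and "it" takes "a draft"; both are donkey pronouns co-varying with the restrictor.
Strong reading: for every (p,d,r) with sent(p,d,r), scored(r,d).
Restrictor triples: (P1,D1,R3)→scored(R3,D1) ✗  (P1,D2,R2)→scored(R2,D2) ✗  (P1,D3,R2)→scored(R2,D3) ✓  (P1,D4,R1)→scored(R1,D4) ✗  (P2,D2,R1)→scored(R1,D2) ✗  (P2,D2,R2)→scored(R2,D2) ✗  (P2,D2,R3)→scored(R3,D2) ✓  (P2,D3,R3)→scored(R3,D3) ✗  (P2,D4,R3)→scored(R3,D4) ✓  (P3,D1,R2)→scored(R2,D1) ✗  (P3,D2,R3)→scored(R3,D2) ✓  (P3,D3,R2)→scored(R2,D3) ✓  (P3,D3,R3)→scored(R3,D3) ✗  (P3,D4,R2)→scored(R2,D4) ✗  (P3,D4,R3)→scored(R3,D4) ✓
Counterexamples (restrictor triples failing the scope): 9.

9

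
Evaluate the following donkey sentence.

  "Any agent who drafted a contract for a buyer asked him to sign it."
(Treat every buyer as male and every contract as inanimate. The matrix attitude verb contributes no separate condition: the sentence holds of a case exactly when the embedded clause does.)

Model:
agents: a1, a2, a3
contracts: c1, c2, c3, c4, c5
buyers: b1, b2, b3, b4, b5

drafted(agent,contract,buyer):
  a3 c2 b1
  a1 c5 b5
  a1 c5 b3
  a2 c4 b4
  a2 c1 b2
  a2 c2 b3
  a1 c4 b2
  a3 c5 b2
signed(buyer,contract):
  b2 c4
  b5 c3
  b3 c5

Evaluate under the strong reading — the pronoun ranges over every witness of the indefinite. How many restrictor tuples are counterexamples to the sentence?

"him" takes "a buyer" as antecedent and "it" takes "a contract"; both are donkey pronouns co-varying with the restrictor.
Strong reading: for every (a,c,b) with drafted(a,c,b), signed(b,c).
Restrictor triples: (a1,c4,b2)→signed(b2,c4) ✓  (a1,c5,b3)→signed(b3,c5) ✓  (a1,c5,b5)→signed(b5,c5) ✗  (a2,c1,b2)→signed(b2,c1) ✗  (a2,c2,b3)→signed(b3,c2) ✗  (a2,c4,b4)→signed(b4,c4) ✗  (a3,c2,b1)→signed(b1,c2) ✗  (a3,c5,b2)→signed(b2,c5) ✗
Counterexamples (restrictor triples failing the scope): 6.

6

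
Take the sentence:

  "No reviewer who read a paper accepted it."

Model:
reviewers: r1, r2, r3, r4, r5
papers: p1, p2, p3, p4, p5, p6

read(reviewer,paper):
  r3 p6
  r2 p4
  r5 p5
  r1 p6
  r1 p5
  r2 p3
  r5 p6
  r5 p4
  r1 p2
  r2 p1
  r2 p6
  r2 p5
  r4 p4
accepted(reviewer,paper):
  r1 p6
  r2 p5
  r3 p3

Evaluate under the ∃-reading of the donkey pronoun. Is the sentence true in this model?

"it" takes "a paper" as antecedent — a donkey pronoun bound across the clause boundary.
Truth condition: for no (r,p) with read(r,p) does accepted(r,p) hold.
Restrictor pairs — does the scope hold? (r1,p2):fails  (r1,p5):fails  (r1,p6):holds  (r2,p1):fails  (r2,p3):fails  (r2,p4):fails  (r2,p5):holds  (r2,p6):fails  (r3,p6):fails  (r4,p4):fails  (r5,p4):fails  (r5,p5):fails  (r5,p6):fails
Scope holds for 2 pair(s), so the sentence is false.

False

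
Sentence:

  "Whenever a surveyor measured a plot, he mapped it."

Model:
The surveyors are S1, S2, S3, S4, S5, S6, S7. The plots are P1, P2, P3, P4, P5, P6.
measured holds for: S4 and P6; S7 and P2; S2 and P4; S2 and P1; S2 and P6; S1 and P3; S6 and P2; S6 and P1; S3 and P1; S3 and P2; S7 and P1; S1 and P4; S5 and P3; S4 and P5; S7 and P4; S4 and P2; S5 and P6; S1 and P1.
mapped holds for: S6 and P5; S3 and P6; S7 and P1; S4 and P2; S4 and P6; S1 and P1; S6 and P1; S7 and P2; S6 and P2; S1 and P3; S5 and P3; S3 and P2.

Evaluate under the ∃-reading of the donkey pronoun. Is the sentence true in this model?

False

"it" takes "a plot" as antecedent — a donkey pronoun bound across the clause boundary.
Weak reading: every surveyor s with some measured-plot has at least one measured-plot p such that mapped(s,p).
Per surveyor: S1:✓  S2:✗  S3:✓  S4:✓  S5:✓  S6:✓  S7:✓
S2 has no witness among its measured-plots.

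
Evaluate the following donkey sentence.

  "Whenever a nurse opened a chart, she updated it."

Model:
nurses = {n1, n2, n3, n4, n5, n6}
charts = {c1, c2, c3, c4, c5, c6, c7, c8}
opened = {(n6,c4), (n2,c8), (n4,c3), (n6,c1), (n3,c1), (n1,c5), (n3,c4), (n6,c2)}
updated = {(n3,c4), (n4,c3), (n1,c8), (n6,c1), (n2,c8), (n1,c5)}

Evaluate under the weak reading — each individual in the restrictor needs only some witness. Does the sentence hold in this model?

True

"it" takes "a chart" as antecedent — a donkey pronoun bound across the clause boundary.
Weak reading: every nurse n with some opened-chart has at least one opened-chart c such that updated(n,c).
Per nurse: n1:✓  n2:✓  n3:✓  n4:✓  n6:✓
Every nurse in the restrictor has a witness.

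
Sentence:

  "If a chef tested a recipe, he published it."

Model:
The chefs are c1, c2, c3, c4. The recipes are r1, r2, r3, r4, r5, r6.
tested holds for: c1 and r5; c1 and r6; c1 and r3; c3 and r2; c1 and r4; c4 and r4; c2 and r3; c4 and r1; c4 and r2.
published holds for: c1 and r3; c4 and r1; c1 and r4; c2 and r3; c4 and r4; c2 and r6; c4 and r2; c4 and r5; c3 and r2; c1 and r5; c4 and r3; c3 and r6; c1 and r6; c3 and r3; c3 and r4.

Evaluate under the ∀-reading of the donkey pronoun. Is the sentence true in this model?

"it" takes "a recipe" as antecedent — a donkey pronoun bound across the clause boundary.
Strong reading: for every (c,r) with tested(c,r), published(c,r).
Restrictor pairs: (c1,r3) ✓  (c1,r4) ✓  (c1,r5) ✓  (c1,r6) ✓  (c2,r3) ✓  (c3,r2) ✓  (c4,r1) ✓  (c4,r2) ✓  (c4,r4) ✓
Every restrictor pair satisfies the scope.

True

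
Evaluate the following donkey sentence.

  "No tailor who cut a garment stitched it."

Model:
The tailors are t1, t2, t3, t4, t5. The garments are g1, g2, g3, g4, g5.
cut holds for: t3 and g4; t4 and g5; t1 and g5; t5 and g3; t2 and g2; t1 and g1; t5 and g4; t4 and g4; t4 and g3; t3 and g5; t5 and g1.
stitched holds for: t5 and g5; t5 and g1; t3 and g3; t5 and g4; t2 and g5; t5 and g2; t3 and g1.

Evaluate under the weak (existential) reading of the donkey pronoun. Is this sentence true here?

False

"it" takes "a garment" as antecedent — a donkey pronoun bound across the clause boundary.
Truth condition: for no (t,g) with cut(t,g) does stitched(t,g) hold.
Restrictor pairs — does the scope hold? (t1,g1):fails  (t1,g5):fails  (t2,g2):fails  (t3,g4):fails  (t3,g5):fails  (t4,g3):fails  (t4,g4):fails  (t4,g5):fails  (t5,g1):holds  (t5,g3):fails  (t5,g4):holds
Scope holds for 2 pair(s), so the sentence is false.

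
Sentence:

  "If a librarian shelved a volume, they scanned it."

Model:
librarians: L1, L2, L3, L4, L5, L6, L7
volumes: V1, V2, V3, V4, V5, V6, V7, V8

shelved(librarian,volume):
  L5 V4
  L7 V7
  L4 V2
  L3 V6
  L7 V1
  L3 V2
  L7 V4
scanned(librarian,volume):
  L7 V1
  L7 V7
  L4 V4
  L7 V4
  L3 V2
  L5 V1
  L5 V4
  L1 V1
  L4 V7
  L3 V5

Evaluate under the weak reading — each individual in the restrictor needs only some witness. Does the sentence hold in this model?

"it" takes "a volume" as antecedent — a donkey pronoun bound across the clause boundary.
Weak reading: every librarian l with some shelved-volume has at least one shelved-volume v such that scanned(l,v).
Per librarian: L3:✓  L4:✗  L5:✓  L7:✓
L4 has no witness among its shelved-volumes.

False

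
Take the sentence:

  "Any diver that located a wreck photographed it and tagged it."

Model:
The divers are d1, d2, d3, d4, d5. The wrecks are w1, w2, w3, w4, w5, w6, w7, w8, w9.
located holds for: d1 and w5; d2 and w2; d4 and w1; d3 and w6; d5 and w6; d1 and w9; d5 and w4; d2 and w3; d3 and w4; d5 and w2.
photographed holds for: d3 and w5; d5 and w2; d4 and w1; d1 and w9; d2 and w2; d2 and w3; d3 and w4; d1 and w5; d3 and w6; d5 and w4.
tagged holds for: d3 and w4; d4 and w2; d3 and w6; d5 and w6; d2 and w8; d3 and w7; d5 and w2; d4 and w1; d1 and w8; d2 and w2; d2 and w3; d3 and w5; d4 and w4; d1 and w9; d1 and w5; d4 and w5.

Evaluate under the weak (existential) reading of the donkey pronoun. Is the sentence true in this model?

"it" takes "a wreck" as antecedent — a donkey pronoun bound across the clause boundary.
Weak reading: every diver d with some located-wreck has at least one located-wreck w such that photographed(d,w) ∧ tagged(d,w).
Per diver: d1:✓  d2:✓  d3:✓  d4:✓  d5:✓
Every diver in the restrictor has a witness.

True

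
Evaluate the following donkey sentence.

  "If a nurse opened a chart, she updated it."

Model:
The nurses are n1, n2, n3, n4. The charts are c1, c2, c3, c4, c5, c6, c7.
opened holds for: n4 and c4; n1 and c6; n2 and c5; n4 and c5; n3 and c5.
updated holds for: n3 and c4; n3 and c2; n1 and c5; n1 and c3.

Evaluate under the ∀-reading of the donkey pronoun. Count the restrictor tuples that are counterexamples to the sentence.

5

"it" takes "a chart" as antecedent — a donkey pronoun bound across the clause boundary.
Strong reading: for every (n,c) with opened(n,c), updated(n,c).
Restrictor pairs: (n1,c6) ✗  (n2,c5) ✗  (n3,c5) ✗  (n4,c4) ✗  (n4,c5) ✗
Counterexamples (restrictor pairs failing the scope): 5.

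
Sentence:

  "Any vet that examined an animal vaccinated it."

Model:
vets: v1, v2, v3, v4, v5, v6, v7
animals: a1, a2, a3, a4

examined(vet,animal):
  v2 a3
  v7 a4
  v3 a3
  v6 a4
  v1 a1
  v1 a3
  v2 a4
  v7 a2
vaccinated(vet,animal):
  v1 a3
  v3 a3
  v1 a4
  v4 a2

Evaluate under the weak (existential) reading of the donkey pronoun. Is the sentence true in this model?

False

"it" takes "an animal" as antecedent — a donkey pronoun bound across the clause boundary.
Weak reading: every vet v with some examined-animal has at least one examined-animal a such that vaccinated(v,a).
Per vet: v1:✓  v2:✗  v3:✓  v6:✗  v7:✗
v2 has no witness among its examined-animals.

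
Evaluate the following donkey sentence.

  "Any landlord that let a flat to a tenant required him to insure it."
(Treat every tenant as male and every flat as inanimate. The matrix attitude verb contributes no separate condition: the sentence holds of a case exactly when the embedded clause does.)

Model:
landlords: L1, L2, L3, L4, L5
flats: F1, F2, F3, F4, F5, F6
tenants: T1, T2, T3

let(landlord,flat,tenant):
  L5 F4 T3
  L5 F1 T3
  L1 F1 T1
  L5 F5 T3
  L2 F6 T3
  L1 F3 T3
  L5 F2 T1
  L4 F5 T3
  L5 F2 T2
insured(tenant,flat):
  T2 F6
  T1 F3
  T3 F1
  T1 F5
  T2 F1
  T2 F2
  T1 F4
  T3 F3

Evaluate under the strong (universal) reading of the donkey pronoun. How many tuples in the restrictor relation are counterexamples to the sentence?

6

"him" takes "a tenant" as antecedent and "it" takes "a flat"; both are donkey pronouns co-varying with the restrictor.
Strong reading: for every (l,f,t) with let(l,f,t), insured(t,f).
Restrictor triples: (L1,F1,T1)→insured(T1,F1) ✗  (L1,F3,T3)→insured(T3,F3) ✓  (L2,F6,T3)→insured(T3,F6) ✗  (L4,F5,T3)→insured(T3,F5) ✗  (L5,F1,T3)→insured(T3,F1) ✓  (L5,F2,T1)→insured(T1,F2) ✗  (L5,F2,T2)→insured(T2,F2) ✓  (L5,F4,T3)→insured(T3,F4) ✗  (L5,F5,T3)→insured(T3,F5) ✗
Counterexamples (restrictor triples failing the scope): 6.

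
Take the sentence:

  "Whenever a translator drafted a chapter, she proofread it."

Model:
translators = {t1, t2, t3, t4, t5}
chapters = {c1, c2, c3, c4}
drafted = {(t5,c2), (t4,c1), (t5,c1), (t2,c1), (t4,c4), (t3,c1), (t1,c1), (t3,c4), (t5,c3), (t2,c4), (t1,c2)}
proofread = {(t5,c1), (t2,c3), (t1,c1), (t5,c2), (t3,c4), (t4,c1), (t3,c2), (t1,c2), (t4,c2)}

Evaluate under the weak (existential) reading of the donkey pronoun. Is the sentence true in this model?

"it" takes "a chapter" as antecedent — a donkey pronoun bound across the clause boundary.
Weak reading: every translator t with some drafted-chapter has at least one drafted-chapter c such that proofread(t,c).
Per translator: t1:✓  t2:✗  t3:✓  t4:✓  t5:✓
t2 has no witness among its drafted-chapters.

False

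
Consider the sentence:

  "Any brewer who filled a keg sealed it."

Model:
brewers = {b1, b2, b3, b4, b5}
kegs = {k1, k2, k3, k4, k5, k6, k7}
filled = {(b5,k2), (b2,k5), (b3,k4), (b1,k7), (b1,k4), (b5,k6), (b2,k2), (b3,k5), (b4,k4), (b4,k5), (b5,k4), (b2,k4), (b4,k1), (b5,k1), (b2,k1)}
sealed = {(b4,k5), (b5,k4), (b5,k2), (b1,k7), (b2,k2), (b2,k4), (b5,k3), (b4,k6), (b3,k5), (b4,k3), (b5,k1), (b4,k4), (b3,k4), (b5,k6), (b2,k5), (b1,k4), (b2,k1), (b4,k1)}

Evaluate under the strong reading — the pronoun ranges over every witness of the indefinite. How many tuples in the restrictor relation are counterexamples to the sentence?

"it" takes "a keg" as antecedent — a donkey pronoun bound across the clause boundary.
Strong reading: for every (b,k) with filled(b,k), sealed(b,k).
Restrictor pairs: (b1,k4) ✓  (b1,k7) ✓  (b2,k1) ✓  (b2,k2) ✓  (b2,k4) ✓  (b2,k5) ✓  (b3,k4) ✓  (b3,k5) ✓  (b4,k1) ✓  (b4,k4) ✓  (b4,k5) ✓  (b5,k1) ✓  (b5,k2) ✓  (b5,k4) ✓  (b5,k6) ✓
Counterexamples (restrictor pairs failing the scope): 0.

0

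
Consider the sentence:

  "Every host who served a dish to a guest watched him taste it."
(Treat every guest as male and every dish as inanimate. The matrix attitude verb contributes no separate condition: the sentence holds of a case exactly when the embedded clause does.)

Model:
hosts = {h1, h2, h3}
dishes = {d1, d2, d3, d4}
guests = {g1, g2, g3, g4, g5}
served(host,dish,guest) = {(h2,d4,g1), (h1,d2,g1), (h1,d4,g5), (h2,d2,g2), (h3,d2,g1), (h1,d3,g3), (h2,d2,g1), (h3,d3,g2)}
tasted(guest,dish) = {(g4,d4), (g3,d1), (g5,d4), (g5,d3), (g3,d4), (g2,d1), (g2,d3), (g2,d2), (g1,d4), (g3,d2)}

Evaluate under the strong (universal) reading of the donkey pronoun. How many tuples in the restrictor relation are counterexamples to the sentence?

"him" takes "a guest" as antecedent and "it" takes "a dish"; both are donkey pronouns co-varying with the restrictor.
Strong reading: for every (h,d,g) with served(h,d,g), tasted(g,d).
Restrictor triples: (h1,d2,g1)→tasted(g1,d2) ✗  (h1,d3,g3)→tasted(g3,d3) ✗  (h1,d4,g5)→tasted(g5,d4) ✓  (h2,d2,g1)→tasted(g1,d2) ✗  (h2,d2,g2)→tasted(g2,d2) ✓  (h2,d4,g1)→tasted(g1,d4) ✓  (h3,d2,g1)→tasted(g1,d2) ✗  (h3,d3,g2)→tasted(g2,d3) ✓
Counterexamples (restrictor triples failing the scope): 4.

4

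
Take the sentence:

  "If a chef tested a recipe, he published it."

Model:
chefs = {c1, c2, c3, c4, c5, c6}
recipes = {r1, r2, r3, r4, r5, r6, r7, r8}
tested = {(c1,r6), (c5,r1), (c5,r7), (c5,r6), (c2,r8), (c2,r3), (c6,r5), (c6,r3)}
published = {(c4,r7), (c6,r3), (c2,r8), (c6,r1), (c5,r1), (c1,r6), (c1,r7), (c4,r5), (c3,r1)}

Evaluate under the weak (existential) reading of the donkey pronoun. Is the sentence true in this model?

"it" takes "a recipe" as antecedent — a donkey pronoun bound across the clause boundary.
Weak reading: every chef c with some tested-recipe has at least one tested-recipe r such that published(c,r).
Per chef: c1:✓  c2:✓  c5:✓  c6:✓
Every chef in the restrictor has a witness.

True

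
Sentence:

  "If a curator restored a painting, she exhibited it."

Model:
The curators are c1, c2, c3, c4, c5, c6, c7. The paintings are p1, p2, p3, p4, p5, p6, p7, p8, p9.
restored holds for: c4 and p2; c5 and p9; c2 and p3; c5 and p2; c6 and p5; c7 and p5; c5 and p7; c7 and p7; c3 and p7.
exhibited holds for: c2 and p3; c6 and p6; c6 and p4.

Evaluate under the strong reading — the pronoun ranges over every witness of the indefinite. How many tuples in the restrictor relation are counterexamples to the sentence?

8

"it" takes "a painting" as antecedent — a donkey pronoun bound across the clause boundary.
Strong reading: for every (c,p) with restored(c,p), exhibited(c,p).
Restrictor pairs: (c2,p3) ✓  (c3,p7) ✗  (c4,p2) ✗  (c5,p2) ✗  (c5,p7) ✗  (c5,p9) ✗  (c6,p5) ✗  (c7,p5) ✗  (c7,p7) ✗
Counterexamples (restrictor pairs failing the scope): 8.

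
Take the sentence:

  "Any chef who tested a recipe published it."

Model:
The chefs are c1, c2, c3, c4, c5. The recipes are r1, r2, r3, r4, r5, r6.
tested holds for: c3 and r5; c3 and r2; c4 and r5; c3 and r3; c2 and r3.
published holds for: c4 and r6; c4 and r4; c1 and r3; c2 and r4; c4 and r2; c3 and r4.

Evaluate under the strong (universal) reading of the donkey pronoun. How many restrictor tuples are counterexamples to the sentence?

"it" takes "a recipe" as antecedent — a donkey pronoun bound across the clause boundary.
Strong reading: for every (c,r) with tested(c,r), published(c,r).
Restrictor pairs: (c2,r3) ✗  (c3,r2) ✗  (c3,r3) ✗  (c3,r5) ✗  (c4,r5) ✗
Counterexamples (restrictor pairs failing the scope): 5.

5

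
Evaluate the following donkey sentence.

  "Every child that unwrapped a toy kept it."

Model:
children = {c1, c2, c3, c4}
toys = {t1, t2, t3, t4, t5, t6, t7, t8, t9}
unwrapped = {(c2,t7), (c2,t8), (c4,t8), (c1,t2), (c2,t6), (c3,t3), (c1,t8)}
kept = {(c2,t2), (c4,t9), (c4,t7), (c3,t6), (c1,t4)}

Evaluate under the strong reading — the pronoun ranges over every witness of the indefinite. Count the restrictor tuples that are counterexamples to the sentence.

7

"it" takes "a toy" as antecedent — a donkey pronoun bound across the clause boundary.
Strong reading: for every (c,t) with unwrapped(c,t), kept(c,t).
Restrictor pairs: (c1,t2) ✗  (c1,t8) ✗  (c2,t6) ✗  (c2,t7) ✗  (c2,t8) ✗  (c3,t3) ✗  (c4,t8) ✗
Counterexamples (restrictor pairs failing the scope): 7.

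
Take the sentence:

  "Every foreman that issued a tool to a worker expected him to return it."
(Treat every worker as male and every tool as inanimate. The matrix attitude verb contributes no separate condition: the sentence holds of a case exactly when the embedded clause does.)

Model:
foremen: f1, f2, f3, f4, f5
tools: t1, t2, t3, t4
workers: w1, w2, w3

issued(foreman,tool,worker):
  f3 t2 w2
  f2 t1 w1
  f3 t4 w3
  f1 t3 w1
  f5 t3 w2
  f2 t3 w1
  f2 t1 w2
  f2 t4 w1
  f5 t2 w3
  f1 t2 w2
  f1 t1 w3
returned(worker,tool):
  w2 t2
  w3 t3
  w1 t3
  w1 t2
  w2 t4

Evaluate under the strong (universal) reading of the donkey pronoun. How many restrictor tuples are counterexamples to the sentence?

7

"him" takes "a worker" as antecedent and "it" takes "a tool"; both are donkey pronouns co-varying with the restrictor.
Strong reading: for every (f,t,w) with issued(f,t,w), returned(w,t).
Restrictor triples: (f1,t1,w3)→returned(w3,t1) ✗  (f1,t2,w2)→returned(w2,t2) ✓  (f1,t3,w1)→returned(w1,t3) ✓  (f2,t1,w1)→returned(w1,t1) ✗  (f2,t1,w2)→returned(w2,t1) ✗  (f2,t3,w1)→returned(w1,t3) ✓  (f2,t4,w1)→returned(w1,t4) ✗  (f3,t2,w2)→returned(w2,t2) ✓  (f3,t4,w3)→returned(w3,t4) ✗  (f5,t2,w3)→returned(w3,t2) ✗  (f5,t3,w2)→returned(w2,t3) ✗
Counterexamples (restrictor triples failing the scope): 7.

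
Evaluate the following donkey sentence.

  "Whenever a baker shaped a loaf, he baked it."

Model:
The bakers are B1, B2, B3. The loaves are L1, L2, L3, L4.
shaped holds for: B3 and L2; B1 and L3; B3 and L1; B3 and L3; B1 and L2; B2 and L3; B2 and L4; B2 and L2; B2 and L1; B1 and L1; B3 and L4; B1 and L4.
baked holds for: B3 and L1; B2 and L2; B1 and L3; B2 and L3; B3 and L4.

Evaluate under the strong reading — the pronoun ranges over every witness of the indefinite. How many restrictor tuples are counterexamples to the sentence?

7

"it" takes "a loaf" as antecedent — a donkey pronoun bound across the clause boundary.
Strong reading: for every (b,l) with shaped(b,l), baked(b,l).
Restrictor pairs: (B1,L1) ✗  (B1,L2) ✗  (B1,L3) ✓  (B1,L4) ✗  (B2,L1) ✗  (B2,L2) ✓  (B2,L3) ✓  (B2,L4) ✗  (B3,L1) ✓  (B3,L2) ✗  (B3,L3) ✗  (B3,L4) ✓
Counterexamples (restrictor pairs failing the scope): 7.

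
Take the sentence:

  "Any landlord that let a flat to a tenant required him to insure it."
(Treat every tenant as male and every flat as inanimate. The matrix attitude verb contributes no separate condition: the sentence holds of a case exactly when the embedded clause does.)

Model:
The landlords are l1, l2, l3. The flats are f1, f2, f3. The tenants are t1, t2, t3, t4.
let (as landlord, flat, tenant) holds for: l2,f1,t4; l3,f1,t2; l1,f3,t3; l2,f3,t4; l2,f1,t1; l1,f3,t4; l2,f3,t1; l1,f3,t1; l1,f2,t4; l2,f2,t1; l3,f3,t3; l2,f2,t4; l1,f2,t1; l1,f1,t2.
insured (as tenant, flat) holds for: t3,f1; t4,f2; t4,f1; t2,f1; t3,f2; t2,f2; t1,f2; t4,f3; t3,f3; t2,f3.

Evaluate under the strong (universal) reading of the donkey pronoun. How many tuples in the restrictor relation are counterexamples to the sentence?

"him" takes "a tenant" as antecedent and "it" takes "a flat"; both are donkey pronouns co-varying with the restrictor.
Strong reading: for every (l,f,t) with let(l,f,t), insured(t,f).
Restrictor triples: (l1,f1,t2)→insured(t2,f1) ✓  (l1,f2,t1)→insured(t1,f2) ✓  (l1,f2,t4)→insured(t4,f2) ✓  (l1,f3,t1)→insured(t1,f3) ✗  (l1,f3,t3)→insured(t3,f3) ✓  (l1,f3,t4)→insured(t4,f3) ✓  (l2,f1,t1)→insured(t1,f1) ✗  (l2,f1,t4)→insured(t4,f1) ✓  (l2,f2,t1)→insured(t1,f2) ✓  (l2,f2,t4)→insured(t4,f2) ✓  (l2,f3,t1)→insured(t1,f3) ✗  (l2,f3,t4)→insured(t4,f3) ✓  (l3,f1,t2)→insured(t2,f1) ✓  (l3,f3,t3)→insured(t3,f3) ✓
Counterexamples (restrictor triples failing the scope): 3.

3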